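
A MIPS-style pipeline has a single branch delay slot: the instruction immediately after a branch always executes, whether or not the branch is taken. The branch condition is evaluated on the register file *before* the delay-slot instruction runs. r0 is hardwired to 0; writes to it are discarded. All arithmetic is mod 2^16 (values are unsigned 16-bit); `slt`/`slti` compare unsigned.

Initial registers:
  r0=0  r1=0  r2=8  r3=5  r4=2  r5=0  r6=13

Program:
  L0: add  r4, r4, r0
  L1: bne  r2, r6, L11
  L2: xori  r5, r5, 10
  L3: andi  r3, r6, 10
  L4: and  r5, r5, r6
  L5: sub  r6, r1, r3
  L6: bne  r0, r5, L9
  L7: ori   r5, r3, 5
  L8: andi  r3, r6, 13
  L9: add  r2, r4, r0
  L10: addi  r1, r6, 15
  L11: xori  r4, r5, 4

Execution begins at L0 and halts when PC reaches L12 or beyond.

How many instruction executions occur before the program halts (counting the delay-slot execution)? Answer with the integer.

[0] add  r4, r4, r0  →  {r0:0, r1:0, r2:8, r3:5, r4:2, r5:0, r6:13}
[1] bne  r2, r6, L11  →  {r0:0, r1:0, r2:8, r3:5, r4:2, r5:0, r6:13}  ⟨branch taken⟩
[2] xori  r5, r5, 10  →  {r0:0, r1:0, r2:8, r3:5, r4:2, r5:10, r6:13}
[11] xori  r4, r5, 4  →  {r0:0, r1:0, r2:8, r3:5, r4:14, r5:10, r6:13}

4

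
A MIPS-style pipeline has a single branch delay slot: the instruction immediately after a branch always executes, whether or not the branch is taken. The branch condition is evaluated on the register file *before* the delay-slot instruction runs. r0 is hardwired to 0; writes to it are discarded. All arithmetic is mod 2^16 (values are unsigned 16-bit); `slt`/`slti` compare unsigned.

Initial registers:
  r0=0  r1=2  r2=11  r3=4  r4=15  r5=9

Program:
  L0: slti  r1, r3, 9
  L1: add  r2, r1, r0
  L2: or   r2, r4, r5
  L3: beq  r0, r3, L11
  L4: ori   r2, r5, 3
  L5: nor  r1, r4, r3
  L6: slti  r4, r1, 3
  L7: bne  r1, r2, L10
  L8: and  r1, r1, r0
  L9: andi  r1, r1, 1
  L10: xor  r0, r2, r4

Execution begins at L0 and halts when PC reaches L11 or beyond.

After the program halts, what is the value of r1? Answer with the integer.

0

PC=0  slti  r1, r3, 9        | r0=0 r1=1 r2=11 r3=4 r4=15 r5=9
PC=1  add  r2, r1, r0        | r0=0 r1=1 r2=1 r3=4 r4=15 r5=9
PC=2  or   r2, r4, r5        | r0=0 r1=1 r2=15 r3=4 r4=15 r5=9
PC=3  beq  r0, r3, L11       | r0=0 r1=1 r2=15 r3=4 r4=15 r5=9  [not taken]
PC=4  ori   r2, r5, 3        | r0=0 r1=1 r2=11 r3=4 r4=15 r5=9
PC=5  nor  r1, r4, r3        | r0=0 r1=65520 r2=11 r3=4 r4=15 r5=9
PC=6  slti  r4, r1, 3        | r0=0 r1=65520 r2=11 r3=4 r4=0 r5=9
PC=7  bne  r1, r2, L10       | r0=0 r1=65520 r2=11 r3=4 r4=0 r5=9  [TAKEN]
PC=8  and  r1, r1, r0        | r0=0 r1=0 r2=11 r3=4 r4=0 r5=9
PC=10 xor  r0, r2, r4        | r0=0 r1=0 r2=11 r3=4 r4=0 r5=9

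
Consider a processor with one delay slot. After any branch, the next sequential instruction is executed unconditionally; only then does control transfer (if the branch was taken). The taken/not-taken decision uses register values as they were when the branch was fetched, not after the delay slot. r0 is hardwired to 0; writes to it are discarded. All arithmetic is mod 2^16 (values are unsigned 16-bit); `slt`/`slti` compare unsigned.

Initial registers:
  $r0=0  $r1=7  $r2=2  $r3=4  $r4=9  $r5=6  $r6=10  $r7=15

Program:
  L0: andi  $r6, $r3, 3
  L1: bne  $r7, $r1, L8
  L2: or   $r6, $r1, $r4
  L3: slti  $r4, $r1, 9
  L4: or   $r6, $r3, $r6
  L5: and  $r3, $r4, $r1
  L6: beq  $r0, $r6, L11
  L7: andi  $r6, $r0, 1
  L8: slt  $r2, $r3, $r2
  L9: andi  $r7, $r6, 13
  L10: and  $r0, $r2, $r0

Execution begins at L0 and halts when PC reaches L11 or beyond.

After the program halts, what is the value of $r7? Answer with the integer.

13

PC=0  andi  $r6, $r3, 3      | $r0=0 $r1=7 $r2=2 $r3=4 $r4=9 $r5=6 $r6=0 $r7=15
PC=1  bne  $r7, $r1, L8      | $r0=0 $r1=7 $r2=2 $r3=4 $r4=9 $r5=6 $r6=0 $r7=15  [TAKEN]
PC=2  or   $r6, $r1, $r4     | $r0=0 $r1=7 $r2=2 $r3=4 $r4=9 $r5=6 $r6=15 $r7=15
PC=8  slt  $r2, $r3, $r2     | $r0=0 $r1=7 $r2=0 $r3=4 $r4=9 $r5=6 $r6=15 $r7=15
PC=9  andi  $r7, $r6, 13     | $r0=0 $r1=7 $r2=0 $r3=4 $r4=9 $r5=6 $r6=15 $r7=13
PC=10 and  $r0, $r2, $r0     | $r0=0 $r1=7 $r2=0 $r3=4 $r4=9 $r5=6 $r6=15 $r7=13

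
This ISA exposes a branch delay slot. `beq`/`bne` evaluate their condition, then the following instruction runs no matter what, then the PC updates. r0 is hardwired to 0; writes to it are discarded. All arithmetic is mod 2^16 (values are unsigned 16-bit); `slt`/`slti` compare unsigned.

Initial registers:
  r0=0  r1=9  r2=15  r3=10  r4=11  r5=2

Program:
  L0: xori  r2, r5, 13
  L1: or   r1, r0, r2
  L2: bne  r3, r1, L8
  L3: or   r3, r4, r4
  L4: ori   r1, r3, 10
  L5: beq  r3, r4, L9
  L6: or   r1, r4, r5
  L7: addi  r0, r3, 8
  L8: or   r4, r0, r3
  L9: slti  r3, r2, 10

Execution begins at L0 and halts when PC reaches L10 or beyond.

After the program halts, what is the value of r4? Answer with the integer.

11

PC=0  xori  r2, r5, 13       | r0=0 r1=9 r2=15 r3=10 r4=11 r5=2
PC=1  or   r1, r0, r2        | r0=0 r1=15 r2=15 r3=10 r4=11 r5=2
PC=2  bne  r3, r1, L8        | r0=0 r1=15 r2=15 r3=10 r4=11 r5=2  [TAKEN]
PC=3  or   r3, r4, r4        | r0=0 r1=15 r2=15 r3=11 r4=11 r5=2
PC=8  or   r4, r0, r3        | r0=0 r1=15 r2=15 r3=11 r4=11 r5=2
PC=9  slti  r3, r2, 10       | r0=0 r1=15 r2=15 r3=0 r4=11 r5=2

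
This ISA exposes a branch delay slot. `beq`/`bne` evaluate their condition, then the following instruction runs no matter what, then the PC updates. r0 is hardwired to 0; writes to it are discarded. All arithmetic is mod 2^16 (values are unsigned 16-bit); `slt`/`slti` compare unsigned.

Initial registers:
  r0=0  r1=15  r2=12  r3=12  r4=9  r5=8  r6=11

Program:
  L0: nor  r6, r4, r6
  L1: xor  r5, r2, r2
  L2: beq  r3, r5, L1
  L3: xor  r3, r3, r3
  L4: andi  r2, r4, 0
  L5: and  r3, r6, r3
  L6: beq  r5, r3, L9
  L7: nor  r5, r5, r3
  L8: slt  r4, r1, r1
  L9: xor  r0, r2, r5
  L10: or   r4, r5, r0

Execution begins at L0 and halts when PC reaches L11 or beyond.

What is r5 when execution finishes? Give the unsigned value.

65535

  step pc=0: nor  r6, r4, r6  regs=(0,15,12,12,9,8,65524)
  step pc=1: xor  r5, r2, r2  regs=(0,15,12,12,9,0,65524)
  step pc=2: beq  r3, r5, L1  cond=F  regs=(0,15,12,12,9,0,65524)
  step pc=3: xor  r3, r3, r3  regs=(0,15,12,0,9,0,65524)
  step pc=4: andi  r2, r4, 0  regs=(0,15,0,0,9,0,65524)
  step pc=5: and  r3, r6, r3  regs=(0,15,0,0,9,0,65524)
  step pc=6: beq  r5, r3, L9  cond=T  regs=(0,15,0,0,9,0,65524)
  step pc=7: nor  r5, r5, r3  regs=(0,15,0,0,9,65535,65524)
  step pc=9: xor  r0, r2, r5  regs=(0,15,0,0,9,65535,65524)
  step pc=10: or   r4, r5, r0  regs=(0,15,0,0,65535,65535,65524)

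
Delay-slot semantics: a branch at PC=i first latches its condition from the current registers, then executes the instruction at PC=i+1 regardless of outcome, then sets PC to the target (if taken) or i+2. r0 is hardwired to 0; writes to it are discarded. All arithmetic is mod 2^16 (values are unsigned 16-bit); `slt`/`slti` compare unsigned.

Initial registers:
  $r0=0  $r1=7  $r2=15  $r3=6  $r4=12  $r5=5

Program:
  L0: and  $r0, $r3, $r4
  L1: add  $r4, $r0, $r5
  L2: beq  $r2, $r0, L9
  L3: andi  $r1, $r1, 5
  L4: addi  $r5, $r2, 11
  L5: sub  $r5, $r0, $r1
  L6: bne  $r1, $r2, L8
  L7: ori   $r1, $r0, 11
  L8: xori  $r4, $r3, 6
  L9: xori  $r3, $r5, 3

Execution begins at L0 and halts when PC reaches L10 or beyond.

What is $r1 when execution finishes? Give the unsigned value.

PC=0  and  $r0, $r3, $r4     | $r0=0 $r1=7 $r2=15 $r3=6 $r4=12 $r5=5
PC=1  add  $r4, $r0, $r5     | $r0=0 $r1=7 $r2=15 $r3=6 $r4=5 $r5=5
PC=2  beq  $r2, $r0, L9      | $r0=0 $r1=7 $r2=15 $r3=6 $r4=5 $r5=5  [not taken]
PC=3  andi  $r1, $r1, 5      | $r0=0 $r1=5 $r2=15 $r3=6 $r4=5 $r5=5
PC=4  addi  $r5, $r2, 11     | $r0=0 $r1=5 $r2=15 $r3=6 $r4=5 $r5=26
PC=5  sub  $r5, $r0, $r1     | $r0=0 $r1=5 $r2=15 $r3=6 $r4=5 $r5=65531
PC=6  bne  $r1, $r2, L8      | $r0=0 $r1=5 $r2=15 $r3=6 $r4=5 $r5=65531  [TAKEN]
PC=7  ori   $r1, $r0, 11     | $r0=0 $r1=11 $r2=15 $r3=6 $r4=5 $r5=65531
PC=8  xori  $r4, $r3, 6      | $r0=0 $r1=11 $r2=15 $r3=6 $r4=0 $r5=65531
PC=9  xori  $r3, $r5, 3      | $r0=0 $r1=11 $r2=15 $r3=65528 $r4=0 $r5=65531

11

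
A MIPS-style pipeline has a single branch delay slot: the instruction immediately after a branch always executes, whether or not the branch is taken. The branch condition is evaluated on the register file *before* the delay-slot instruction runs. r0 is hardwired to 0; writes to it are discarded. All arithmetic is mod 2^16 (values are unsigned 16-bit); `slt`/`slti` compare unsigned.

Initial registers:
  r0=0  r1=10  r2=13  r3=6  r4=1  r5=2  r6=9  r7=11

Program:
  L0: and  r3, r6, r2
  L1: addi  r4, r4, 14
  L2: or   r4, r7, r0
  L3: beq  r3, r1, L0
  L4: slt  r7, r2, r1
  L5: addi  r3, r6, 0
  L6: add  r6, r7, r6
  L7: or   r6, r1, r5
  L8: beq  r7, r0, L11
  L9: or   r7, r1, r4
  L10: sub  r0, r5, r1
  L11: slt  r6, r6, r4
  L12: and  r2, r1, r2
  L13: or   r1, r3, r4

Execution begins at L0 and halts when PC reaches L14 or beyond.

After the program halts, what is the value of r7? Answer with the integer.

11

#0 and  r3, r6, r2 ; 0/10/13/9/1/2/9/11
#1 addi  r4, r4, 14 ; 0/10/13/9/15/2/9/11
#2 or   r4, r7, r0 ; 0/10/13/9/11/2/9/11
#3 beq  r3, r1, L0 ; 0/10/13/9/11/2/9/11 ; →fallthru
#4 slt  r7, r2, r1 ; 0/10/13/9/11/2/9/0
#5 addi  r3, r6, 0 ; 0/10/13/9/11/2/9/0
#6 add  r6, r7, r6 ; 0/10/13/9/11/2/9/0
#7 or   r6, r1, r5 ; 0/10/13/9/11/2/10/0
#8 beq  r7, r0, L11 ; 0/10/13/9/11/2/10/0 ; →target
#9 or   r7, r1, r4 ; 0/10/13/9/11/2/10/11
#11 slt  r6, r6, r4 ; 0/10/13/9/11/2/1/11
#12 and  r2, r1, r2 ; 0/10/8/9/11/2/1/11
#13 or   r1, r3, r4 ; 0/11/8/9/11/2/1/11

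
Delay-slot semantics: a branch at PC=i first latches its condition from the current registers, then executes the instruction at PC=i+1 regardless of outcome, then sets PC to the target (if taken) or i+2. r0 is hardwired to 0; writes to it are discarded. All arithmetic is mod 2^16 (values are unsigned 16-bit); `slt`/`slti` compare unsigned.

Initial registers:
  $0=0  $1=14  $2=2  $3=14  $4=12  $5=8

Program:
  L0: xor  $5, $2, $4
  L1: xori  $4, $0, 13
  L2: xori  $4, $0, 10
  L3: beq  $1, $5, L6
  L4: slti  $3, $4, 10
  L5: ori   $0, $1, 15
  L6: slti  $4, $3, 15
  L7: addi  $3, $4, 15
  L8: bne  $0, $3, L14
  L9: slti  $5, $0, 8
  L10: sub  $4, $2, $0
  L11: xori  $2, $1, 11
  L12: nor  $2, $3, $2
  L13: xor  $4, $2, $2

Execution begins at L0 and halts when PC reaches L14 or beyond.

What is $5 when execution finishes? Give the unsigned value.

#0 xor  $5, $2, $4 ; 0/14/2/14/12/14
#1 xori  $4, $0, 13 ; 0/14/2/14/13/14
#2 xori  $4, $0, 10 ; 0/14/2/14/10/14
#3 beq  $1, $5, L6 ; 0/14/2/14/10/14 ; →target
#4 slti  $3, $4, 10 ; 0/14/2/0/10/14
#6 slti  $4, $3, 15 ; 0/14/2/0/1/14
#7 addi  $3, $4, 15 ; 0/14/2/16/1/14
#8 bne  $0, $3, L14 ; 0/14/2/16/1/14 ; →target
#9 slti  $5, $0, 8 ; 0/14/2/16/1/1

1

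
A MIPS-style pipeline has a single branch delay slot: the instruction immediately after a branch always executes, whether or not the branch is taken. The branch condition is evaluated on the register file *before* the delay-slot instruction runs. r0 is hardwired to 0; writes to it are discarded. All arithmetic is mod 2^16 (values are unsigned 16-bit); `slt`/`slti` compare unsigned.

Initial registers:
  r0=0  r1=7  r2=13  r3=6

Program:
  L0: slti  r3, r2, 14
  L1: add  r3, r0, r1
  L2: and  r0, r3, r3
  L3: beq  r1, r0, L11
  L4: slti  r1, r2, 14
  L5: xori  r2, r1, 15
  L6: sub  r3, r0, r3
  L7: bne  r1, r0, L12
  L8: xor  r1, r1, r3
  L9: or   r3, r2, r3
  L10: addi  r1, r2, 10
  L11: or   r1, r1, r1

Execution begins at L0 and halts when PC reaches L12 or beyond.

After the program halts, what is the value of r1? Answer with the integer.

65528

#0 slti  r3, r2, 14 ; 0/7/13/1
#1 add  r3, r0, r1 ; 0/7/13/7
#2 and  r0, r3, r3 ; 0/7/13/7
#3 beq  r1, r0, L11 ; 0/7/13/7 ; →fallthru
#4 slti  r1, r2, 14 ; 0/1/13/7
#5 xori  r2, r1, 15 ; 0/1/14/7
#6 sub  r3, r0, r3 ; 0/1/14/65529
#7 bne  r1, r0, L12 ; 0/1/14/65529 ; →target
#8 xor  r1, r1, r3 ; 0/65528/14/65529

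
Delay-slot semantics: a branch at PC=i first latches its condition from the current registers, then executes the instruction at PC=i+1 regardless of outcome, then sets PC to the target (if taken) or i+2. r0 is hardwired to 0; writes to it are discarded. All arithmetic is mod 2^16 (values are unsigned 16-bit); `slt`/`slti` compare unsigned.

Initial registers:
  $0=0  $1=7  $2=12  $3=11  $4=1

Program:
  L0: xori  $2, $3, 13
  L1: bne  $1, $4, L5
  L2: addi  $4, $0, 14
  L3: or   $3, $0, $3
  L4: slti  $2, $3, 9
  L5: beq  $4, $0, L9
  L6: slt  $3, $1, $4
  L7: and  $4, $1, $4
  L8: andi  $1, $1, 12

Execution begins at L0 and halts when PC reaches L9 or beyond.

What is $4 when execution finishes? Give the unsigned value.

6

PC=0  xori  $2, $3, 13       | $0=0 $1=7 $2=6 $3=11 $4=1
PC=1  bne  $1, $4, L5        | $0=0 $1=7 $2=6 $3=11 $4=1  [TAKEN]
PC=2  addi  $4, $0, 14       | $0=0 $1=7 $2=6 $3=11 $4=14
PC=5  beq  $4, $0, L9        | $0=0 $1=7 $2=6 $3=11 $4=14  [not taken]
PC=6  slt  $3, $1, $4        | $0=0 $1=7 $2=6 $3=1 $4=14
PC=7  and  $4, $1, $4        | $0=0 $1=7 $2=6 $3=1 $4=6
PC=8  andi  $1, $1, 12       | $0=0 $1=4 $2=6 $3=1 $4=6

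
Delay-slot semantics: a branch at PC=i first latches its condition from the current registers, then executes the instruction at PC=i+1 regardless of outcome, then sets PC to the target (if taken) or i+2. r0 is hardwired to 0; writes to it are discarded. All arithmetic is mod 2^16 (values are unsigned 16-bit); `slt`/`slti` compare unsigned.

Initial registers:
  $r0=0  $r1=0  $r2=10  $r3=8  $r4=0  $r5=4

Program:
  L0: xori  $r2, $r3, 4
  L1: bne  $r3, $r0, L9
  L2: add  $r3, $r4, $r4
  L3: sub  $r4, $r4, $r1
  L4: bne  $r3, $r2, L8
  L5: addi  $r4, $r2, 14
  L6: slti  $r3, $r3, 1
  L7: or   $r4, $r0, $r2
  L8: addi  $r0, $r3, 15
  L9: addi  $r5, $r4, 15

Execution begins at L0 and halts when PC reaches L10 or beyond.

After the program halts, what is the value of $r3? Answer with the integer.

PC=0  xori  $r2, $r3, 4      | $r0=0 $r1=0 $r2=12 $r3=8 $r4=0 $r5=4
PC=1  bne  $r3, $r0, L9      | $r0=0 $r1=0 $r2=12 $r3=8 $r4=0 $r5=4  [TAKEN]
PC=2  add  $r3, $r4, $r4     | $r0=0 $r1=0 $r2=12 $r3=0 $r4=0 $r5=4
PC=9  addi  $r5, $r4, 15     | $r0=0 $r1=0 $r2=12 $r3=0 $r4=0 $r5=15

0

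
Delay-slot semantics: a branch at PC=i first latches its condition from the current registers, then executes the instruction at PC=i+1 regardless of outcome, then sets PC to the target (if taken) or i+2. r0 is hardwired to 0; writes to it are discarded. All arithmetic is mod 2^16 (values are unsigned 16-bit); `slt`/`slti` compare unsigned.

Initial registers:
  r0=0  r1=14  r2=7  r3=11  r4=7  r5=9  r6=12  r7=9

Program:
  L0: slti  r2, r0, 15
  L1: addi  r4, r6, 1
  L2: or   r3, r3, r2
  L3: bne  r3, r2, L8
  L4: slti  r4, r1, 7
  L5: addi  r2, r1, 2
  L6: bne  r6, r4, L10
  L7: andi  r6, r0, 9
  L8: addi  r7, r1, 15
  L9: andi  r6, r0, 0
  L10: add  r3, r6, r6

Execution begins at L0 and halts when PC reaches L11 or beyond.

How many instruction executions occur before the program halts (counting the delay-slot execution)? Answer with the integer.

8

PC=0  slti  r2, r0, 15       | r0=0 r1=14 r2=1 r3=11 r4=7 r5=9 r6=12 r7=9
PC=1  addi  r4, r6, 1        | r0=0 r1=14 r2=1 r3=11 r4=13 r5=9 r6=12 r7=9
PC=2  or   r3, r3, r2        | r0=0 r1=14 r2=1 r3=11 r4=13 r5=9 r6=12 r7=9
PC=3  bne  r3, r2, L8        | r0=0 r1=14 r2=1 r3=11 r4=13 r5=9 r6=12 r7=9  [TAKEN]
PC=4  slti  r4, r1, 7        | r0=0 r1=14 r2=1 r3=11 r4=0 r5=9 r6=12 r7=9
PC=8  addi  r7, r1, 15       | r0=0 r1=14 r2=1 r3=11 r4=0 r5=9 r6=12 r7=29
PC=9  andi  r6, r0, 0        | r0=0 r1=14 r2=1 r3=11 r4=0 r5=9 r6=0 r7=29
PC=10 add  r3, r6, r6        | r0=0 r1=14 r2=1 r3=0 r4=0 r5=9 r6=0 r7=29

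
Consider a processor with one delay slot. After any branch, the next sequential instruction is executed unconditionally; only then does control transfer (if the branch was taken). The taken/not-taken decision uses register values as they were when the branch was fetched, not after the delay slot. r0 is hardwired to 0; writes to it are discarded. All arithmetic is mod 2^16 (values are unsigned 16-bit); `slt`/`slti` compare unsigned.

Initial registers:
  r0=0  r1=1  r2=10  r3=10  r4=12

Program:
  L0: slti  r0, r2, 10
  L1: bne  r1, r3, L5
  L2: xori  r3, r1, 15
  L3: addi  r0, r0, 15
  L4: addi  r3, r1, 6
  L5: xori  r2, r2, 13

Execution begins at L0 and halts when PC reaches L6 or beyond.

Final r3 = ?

PC=0  slti  r0, r2, 10       | r0=0 r1=1 r2=10 r3=10 r4=12
PC=1  bne  r1, r3, L5        | r0=0 r1=1 r2=10 r3=10 r4=12  [TAKEN]
PC=2  xori  r3, r1, 15       | r0=0 r1=1 r2=10 r3=14 r4=12
PC=5  xori  r2, r2, 13       | r0=0 r1=1 r2=7 r3=14 r4=12

14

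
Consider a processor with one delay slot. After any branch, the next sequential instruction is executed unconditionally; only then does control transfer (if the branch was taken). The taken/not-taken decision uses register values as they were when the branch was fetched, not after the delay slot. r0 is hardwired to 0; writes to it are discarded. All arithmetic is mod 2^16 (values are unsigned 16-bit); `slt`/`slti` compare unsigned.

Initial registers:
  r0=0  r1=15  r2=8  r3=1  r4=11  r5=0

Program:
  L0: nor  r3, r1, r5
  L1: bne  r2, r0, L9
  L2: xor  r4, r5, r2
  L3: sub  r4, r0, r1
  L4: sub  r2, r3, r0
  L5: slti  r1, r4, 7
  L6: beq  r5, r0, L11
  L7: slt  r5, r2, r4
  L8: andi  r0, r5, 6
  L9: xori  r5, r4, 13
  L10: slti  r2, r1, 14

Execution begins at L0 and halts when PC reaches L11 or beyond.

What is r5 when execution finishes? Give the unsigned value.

PC=0  nor  r3, r1, r5        | r0=0 r1=15 r2=8 r3=65520 r4=11 r5=0
PC=1  bne  r2, r0, L9        | r0=0 r1=15 r2=8 r3=65520 r4=11 r5=0  [TAKEN]
PC=2  xor  r4, r5, r2        | r0=0 r1=15 r2=8 r3=65520 r4=8 r5=0
PC=9  xori  r5, r4, 13       | r0=0 r1=15 r2=8 r3=65520 r4=8 r5=5
PC=10 slti  r2, r1, 14       | r0=0 r1=15 r2=0 r3=65520 r4=8 r5=5

5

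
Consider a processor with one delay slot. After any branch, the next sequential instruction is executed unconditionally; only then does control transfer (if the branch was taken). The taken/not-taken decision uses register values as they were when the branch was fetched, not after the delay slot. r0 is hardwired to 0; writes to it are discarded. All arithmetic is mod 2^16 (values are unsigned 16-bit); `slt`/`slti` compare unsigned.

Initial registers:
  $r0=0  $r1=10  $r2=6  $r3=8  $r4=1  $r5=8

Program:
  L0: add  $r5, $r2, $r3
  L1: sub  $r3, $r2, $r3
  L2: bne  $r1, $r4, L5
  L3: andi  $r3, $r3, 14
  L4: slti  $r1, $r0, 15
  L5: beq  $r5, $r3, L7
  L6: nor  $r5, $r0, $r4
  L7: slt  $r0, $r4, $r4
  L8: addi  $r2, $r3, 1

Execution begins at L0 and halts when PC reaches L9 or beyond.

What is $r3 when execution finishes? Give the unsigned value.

  step pc=0: add  $r5, $r2, $r3  regs=(0,10,6,8,1,14)
  step pc=1: sub  $r3, $r2, $r3  regs=(0,10,6,65534,1,14)
  step pc=2: bne  $r1, $r4, L5  cond=T  regs=(0,10,6,65534,1,14)
  step pc=3: andi  $r3, $r3, 14  regs=(0,10,6,14,1,14)
  step pc=5: beq  $r5, $r3, L7  cond=T  regs=(0,10,6,14,1,14)
  step pc=6: nor  $r5, $r0, $r4  regs=(0,10,6,14,1,65534)
  step pc=7: slt  $r0, $r4, $r4  regs=(0,10,6,14,1,65534)
  step pc=8: addi  $r2, $r3, 1  regs=(0,10,15,14,1,65534)

14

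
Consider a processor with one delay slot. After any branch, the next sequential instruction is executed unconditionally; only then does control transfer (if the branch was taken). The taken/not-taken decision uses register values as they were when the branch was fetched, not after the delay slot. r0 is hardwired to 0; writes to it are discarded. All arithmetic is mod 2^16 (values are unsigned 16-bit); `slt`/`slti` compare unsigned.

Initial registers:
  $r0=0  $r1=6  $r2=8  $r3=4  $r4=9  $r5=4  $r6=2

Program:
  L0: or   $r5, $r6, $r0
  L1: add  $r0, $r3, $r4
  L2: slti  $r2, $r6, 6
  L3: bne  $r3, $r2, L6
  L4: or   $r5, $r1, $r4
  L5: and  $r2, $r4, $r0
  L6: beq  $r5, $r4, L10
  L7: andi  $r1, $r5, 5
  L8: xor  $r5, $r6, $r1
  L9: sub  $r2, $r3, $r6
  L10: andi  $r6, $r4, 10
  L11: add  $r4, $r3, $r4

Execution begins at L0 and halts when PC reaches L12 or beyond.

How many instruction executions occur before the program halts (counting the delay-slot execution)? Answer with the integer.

11

[0] or   $r5, $r6, $r0  →  {$r0:0, $r1:6, $r2:8, $r3:4, $r4:9, $r5:2, $r6:2}
[1] add  $r0, $r3, $r4  →  {$r0:0, $r1:6, $r2:8, $r3:4, $r4:9, $r5:2, $r6:2}
[2] slti  $r2, $r6, 6  →  {$r0:0, $r1:6, $r2:1, $r3:4, $r4:9, $r5:2, $r6:2}
[3] bne  $r3, $r2, L6  →  {$r0:0, $r1:6, $r2:1, $r3:4, $r4:9, $r5:2, $r6:2}  ⟨branch taken⟩
[4] or   $r5, $r1, $r4  →  {$r0:0, $r1:6, $r2:1, $r3:4, $r4:9, $r5:15, $r6:2}
[6] beq  $r5, $r4, L10  →  {$r0:0, $r1:6, $r2:1, $r3:4, $r4:9, $r5:15, $r6:2}  ⟨branch fallthrough⟩
[7] andi  $r1, $r5, 5  →  {$r0:0, $r1:5, $r2:1, $r3:4, $r4:9, $r5:15, $r6:2}
[8] xor  $r5, $r6, $r1  →  {$r0:0, $r1:5, $r2:1, $r3:4, $r4:9, $r5:7, $r6:2}
[9] sub  $r2, $r3, $r6  →  {$r0:0, $r1:5, $r2:2, $r3:4, $r4:9, $r5:7, $r6:2}
[10] andi  $r6, $r4, 10  →  {$r0:0, $r1:5, $r2:2, $r3:4, $r4:9, $r5:7, $r6:8}
[11] add  $r4, $r3, $r4  →  {$r0:0, $r1:5, $r2:2, $r3:4, $r4:13, $r5:7, $r6:8}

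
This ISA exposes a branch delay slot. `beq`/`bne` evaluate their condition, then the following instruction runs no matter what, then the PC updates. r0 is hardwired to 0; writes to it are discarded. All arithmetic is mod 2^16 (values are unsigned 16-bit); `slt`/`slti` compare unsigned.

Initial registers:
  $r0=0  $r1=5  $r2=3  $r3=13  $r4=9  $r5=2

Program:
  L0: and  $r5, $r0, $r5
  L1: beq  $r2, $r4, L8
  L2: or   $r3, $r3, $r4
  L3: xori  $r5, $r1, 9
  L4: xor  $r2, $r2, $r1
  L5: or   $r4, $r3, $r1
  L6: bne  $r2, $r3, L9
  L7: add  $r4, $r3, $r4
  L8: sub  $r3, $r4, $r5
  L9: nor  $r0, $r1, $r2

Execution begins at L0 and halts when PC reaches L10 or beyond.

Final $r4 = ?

  step pc=0: and  $r5, $r0, $r5  regs=(0,5,3,13,9,0)
  step pc=1: beq  $r2, $r4, L8  cond=F  regs=(0,5,3,13,9,0)
  step pc=2: or   $r3, $r3, $r4  regs=(0,5,3,13,9,0)
  step pc=3: xori  $r5, $r1, 9  regs=(0,5,3,13,9,12)
  step pc=4: xor  $r2, $r2, $r1  regs=(0,5,6,13,9,12)
  step pc=5: or   $r4, $r3, $r1  regs=(0,5,6,13,13,12)
  step pc=6: bne  $r2, $r3, L9  cond=T  regs=(0,5,6,13,13,12)
  step pc=7: add  $r4, $r3, $r4  regs=(0,5,6,13,26,12)
  step pc=9: nor  $r0, $r1, $r2  regs=(0,5,6,13,26,12)

26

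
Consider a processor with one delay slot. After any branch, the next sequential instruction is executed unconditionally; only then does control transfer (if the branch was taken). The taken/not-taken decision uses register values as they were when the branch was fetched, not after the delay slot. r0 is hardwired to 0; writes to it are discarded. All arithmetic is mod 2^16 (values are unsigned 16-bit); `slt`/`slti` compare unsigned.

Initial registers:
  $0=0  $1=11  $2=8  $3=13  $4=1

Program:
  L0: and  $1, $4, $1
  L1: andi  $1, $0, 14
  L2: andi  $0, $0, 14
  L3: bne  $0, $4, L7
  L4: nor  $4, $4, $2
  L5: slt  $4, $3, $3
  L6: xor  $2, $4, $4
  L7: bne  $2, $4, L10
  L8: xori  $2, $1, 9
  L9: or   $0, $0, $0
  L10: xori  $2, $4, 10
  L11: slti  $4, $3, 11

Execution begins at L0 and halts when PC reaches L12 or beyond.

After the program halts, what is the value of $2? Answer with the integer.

65532

PC=0  and  $1, $4, $1        | $0=0 $1=1 $2=8 $3=13 $4=1
PC=1  andi  $1, $0, 14       | $0=0 $1=0 $2=8 $3=13 $4=1
PC=2  andi  $0, $0, 14       | $0=0 $1=0 $2=8 $3=13 $4=1
PC=3  bne  $0, $4, L7        | $0=0 $1=0 $2=8 $3=13 $4=1  [TAKEN]
PC=4  nor  $4, $4, $2        | $0=0 $1=0 $2=8 $3=13 $4=65526
PC=7  bne  $2, $4, L10       | $0=0 $1=0 $2=8 $3=13 $4=65526  [TAKEN]
PC=8  xori  $2, $1, 9        | $0=0 $1=0 $2=9 $3=13 $4=65526
PC=10 xori  $2, $4, 10       | $0=0 $1=0 $2=65532 $3=13 $4=65526
PC=11 slti  $4, $3, 11       | $0=0 $1=0 $2=65532 $3=13 $4=0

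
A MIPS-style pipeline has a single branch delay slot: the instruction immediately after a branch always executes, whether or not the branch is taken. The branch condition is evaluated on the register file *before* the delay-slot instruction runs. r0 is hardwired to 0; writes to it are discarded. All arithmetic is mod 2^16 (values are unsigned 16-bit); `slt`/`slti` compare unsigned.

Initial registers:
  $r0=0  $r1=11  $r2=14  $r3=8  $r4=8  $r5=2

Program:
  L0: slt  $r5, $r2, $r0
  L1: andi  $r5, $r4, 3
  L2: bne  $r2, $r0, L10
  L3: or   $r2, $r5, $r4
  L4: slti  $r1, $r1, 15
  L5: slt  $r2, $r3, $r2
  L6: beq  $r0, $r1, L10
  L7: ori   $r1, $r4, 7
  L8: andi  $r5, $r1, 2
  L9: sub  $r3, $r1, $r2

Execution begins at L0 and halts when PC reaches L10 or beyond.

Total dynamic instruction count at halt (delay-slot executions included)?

PC=0  slt  $r5, $r2, $r0     | $r0=0 $r1=11 $r2=14 $r3=8 $r4=8 $r5=0
PC=1  andi  $r5, $r4, 3      | $r0=0 $r1=11 $r2=14 $r3=8 $r4=8 $r5=0
PC=2  bne  $r2, $r0, L10     | $r0=0 $r1=11 $r2=14 $r3=8 $r4=8 $r5=0  [TAKEN]
PC=3  or   $r2, $r5, $r4     | $r0=0 $r1=11 $r2=8 $r3=8 $r4=8 $r5=0

4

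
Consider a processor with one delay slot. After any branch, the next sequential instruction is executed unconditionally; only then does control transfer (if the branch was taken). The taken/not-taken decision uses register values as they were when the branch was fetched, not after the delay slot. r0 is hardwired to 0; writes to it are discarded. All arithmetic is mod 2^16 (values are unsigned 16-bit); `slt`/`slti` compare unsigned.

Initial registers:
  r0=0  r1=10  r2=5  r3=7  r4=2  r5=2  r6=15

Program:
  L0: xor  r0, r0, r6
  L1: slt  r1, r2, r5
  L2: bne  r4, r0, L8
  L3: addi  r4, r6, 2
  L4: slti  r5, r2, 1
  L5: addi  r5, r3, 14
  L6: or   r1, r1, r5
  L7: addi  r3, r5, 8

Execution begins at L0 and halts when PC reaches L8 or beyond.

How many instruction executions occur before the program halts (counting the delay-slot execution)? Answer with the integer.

4

#0 xor  r0, r0, r6 ; 0/10/5/7/2/2/15
#1 slt  r1, r2, r5 ; 0/0/5/7/2/2/15
#2 bne  r4, r0, L8 ; 0/0/5/7/2/2/15 ; →target
#3 addi  r4, r6, 2 ; 0/0/5/7/17/2/15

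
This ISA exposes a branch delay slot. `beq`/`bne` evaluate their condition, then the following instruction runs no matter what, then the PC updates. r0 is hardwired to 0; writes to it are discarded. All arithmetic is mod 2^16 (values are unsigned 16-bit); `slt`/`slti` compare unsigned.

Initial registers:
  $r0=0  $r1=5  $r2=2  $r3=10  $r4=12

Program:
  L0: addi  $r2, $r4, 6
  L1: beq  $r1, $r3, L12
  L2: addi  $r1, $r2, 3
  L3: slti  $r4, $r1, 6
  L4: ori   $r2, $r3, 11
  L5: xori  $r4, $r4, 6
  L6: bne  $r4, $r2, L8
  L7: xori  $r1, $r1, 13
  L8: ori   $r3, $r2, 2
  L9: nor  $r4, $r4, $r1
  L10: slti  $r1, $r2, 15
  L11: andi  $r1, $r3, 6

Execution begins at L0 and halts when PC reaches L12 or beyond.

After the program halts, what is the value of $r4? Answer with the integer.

65505

PC=0  addi  $r2, $r4, 6      | $r0=0 $r1=5 $r2=18 $r3=10 $r4=12
PC=1  beq  $r1, $r3, L12     | $r0=0 $r1=5 $r2=18 $r3=10 $r4=12  [not taken]
PC=2  addi  $r1, $r2, 3      | $r0=0 $r1=21 $r2=18 $r3=10 $r4=12
PC=3  slti  $r4, $r1, 6      | $r0=0 $r1=21 $r2=18 $r3=10 $r4=0
PC=4  ori   $r2, $r3, 11     | $r0=0 $r1=21 $r2=11 $r3=10 $r4=0
PC=5  xori  $r4, $r4, 6      | $r0=0 $r1=21 $r2=11 $r3=10 $r4=6
PC=6  bne  $r4, $r2, L8      | $r0=0 $r1=21 $r2=11 $r3=10 $r4=6  [TAKEN]
PC=7  xori  $r1, $r1, 13     | $r0=0 $r1=24 $r2=11 $r3=10 $r4=6
PC=8  ori   $r3, $r2, 2      | $r0=0 $r1=24 $r2=11 $r3=11 $r4=6
PC=9  nor  $r4, $r4, $r1     | $r0=0 $r1=24 $r2=11 $r3=11 $r4=65505
PC=10 slti  $r1, $r2, 15     | $r0=0 $r1=1 $r2=11 $r3=11 $r4=65505
PC=11 andi  $r1, $r3, 6      | $r0=0 $r1=2 $r2=11 $r3=11 $r4=65505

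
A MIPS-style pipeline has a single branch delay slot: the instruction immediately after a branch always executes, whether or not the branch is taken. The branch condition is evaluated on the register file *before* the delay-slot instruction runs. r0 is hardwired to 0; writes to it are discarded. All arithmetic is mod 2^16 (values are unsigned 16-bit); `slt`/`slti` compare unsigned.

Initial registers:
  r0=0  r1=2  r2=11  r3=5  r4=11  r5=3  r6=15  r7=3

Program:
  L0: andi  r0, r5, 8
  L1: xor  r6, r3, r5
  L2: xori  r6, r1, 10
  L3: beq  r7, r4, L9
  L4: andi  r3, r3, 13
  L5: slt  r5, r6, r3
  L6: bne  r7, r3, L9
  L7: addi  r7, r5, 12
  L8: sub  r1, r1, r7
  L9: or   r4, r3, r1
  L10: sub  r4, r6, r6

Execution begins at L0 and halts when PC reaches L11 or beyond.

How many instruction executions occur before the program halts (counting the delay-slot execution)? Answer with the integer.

[0] andi  r0, r5, 8  →  {r0:0, r1:2, r2:11, r3:5, r4:11, r5:3, r6:15, r7:3}
[1] xor  r6, r3, r5  →  {r0:0, r1:2, r2:11, r3:5, r4:11, r5:3, r6:6, r7:3}
[2] xori  r6, r1, 10  →  {r0:0, r1:2, r2:11, r3:5, r4:11, r5:3, r6:8, r7:3}
[3] beq  r7, r4, L9  →  {r0:0, r1:2, r2:11, r3:5, r4:11, r5:3, r6:8, r7:3}  ⟨branch fallthrough⟩
[4] andi  r3, r3, 13  →  {r0:0, r1:2, r2:11, r3:5, r4:11, r5:3, r6:8, r7:3}
[5] slt  r5, r6, r3  →  {r0:0, r1:2, r2:11, r3:5, r4:11, r5:0, r6:8, r7:3}
[6] bne  r7, r3, L9  →  {r0:0, r1:2, r2:11, r3:5, r4:11, r5:0, r6:8, r7:3}  ⟨branch taken⟩
[7] addi  r7, r5, 12  →  {r0:0, r1:2, r2:11, r3:5, r4:11, r5:0, r6:8, r7:12}
[9] or   r4, r3, r1  →  {r0:0, r1:2, r2:11, r3:5, r4:7, r5:0, r6:8, r7:12}
[10] sub  r4, r6, r6  →  {r0:0, r1:2, r2:11, r3:5, r4:0, r5:0, r6:8, r7:12}

10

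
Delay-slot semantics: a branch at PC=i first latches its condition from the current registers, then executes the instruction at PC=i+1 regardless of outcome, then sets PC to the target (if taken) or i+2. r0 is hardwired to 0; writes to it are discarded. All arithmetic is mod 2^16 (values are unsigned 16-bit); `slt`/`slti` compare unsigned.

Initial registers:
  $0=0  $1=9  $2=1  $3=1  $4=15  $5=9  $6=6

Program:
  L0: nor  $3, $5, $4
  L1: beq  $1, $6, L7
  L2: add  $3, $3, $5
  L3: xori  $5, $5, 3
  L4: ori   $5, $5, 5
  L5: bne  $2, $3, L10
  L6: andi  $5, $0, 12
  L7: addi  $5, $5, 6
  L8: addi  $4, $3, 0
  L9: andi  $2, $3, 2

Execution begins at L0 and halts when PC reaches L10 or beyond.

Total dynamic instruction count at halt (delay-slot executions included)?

7

PC=0  nor  $3, $5, $4        | $0=0 $1=9 $2=1 $3=65520 $4=15 $5=9 $6=6
PC=1  beq  $1, $6, L7        | $0=0 $1=9 $2=1 $3=65520 $4=15 $5=9 $6=6  [not taken]
PC=2  add  $3, $3, $5        | $0=0 $1=9 $2=1 $3=65529 $4=15 $5=9 $6=6
PC=3  xori  $5, $5, 3        | $0=0 $1=9 $2=1 $3=65529 $4=15 $5=10 $6=6
PC=4  ori   $5, $5, 5        | $0=0 $1=9 $2=1 $3=65529 $4=15 $5=15 $6=6
PC=5  bne  $2, $3, L10       | $0=0 $1=9 $2=1 $3=65529 $4=15 $5=15 $6=6  [TAKEN]
PC=6  andi  $5, $0, 12       | $0=0 $1=9 $2=1 $3=65529 $4=15 $5=0 $6=6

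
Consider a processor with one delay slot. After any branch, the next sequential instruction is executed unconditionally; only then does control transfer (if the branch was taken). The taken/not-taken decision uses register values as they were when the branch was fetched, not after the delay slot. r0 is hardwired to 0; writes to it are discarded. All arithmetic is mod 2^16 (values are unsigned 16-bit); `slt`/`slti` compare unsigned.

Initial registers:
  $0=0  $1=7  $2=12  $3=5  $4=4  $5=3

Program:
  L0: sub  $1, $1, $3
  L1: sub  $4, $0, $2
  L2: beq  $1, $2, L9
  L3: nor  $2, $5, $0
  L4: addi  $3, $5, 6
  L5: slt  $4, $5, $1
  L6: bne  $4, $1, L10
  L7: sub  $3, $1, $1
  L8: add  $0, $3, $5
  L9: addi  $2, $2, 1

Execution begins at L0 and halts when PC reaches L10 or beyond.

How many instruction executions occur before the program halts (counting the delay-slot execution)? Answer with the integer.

8

  step pc=0: sub  $1, $1, $3  regs=(0,2,12,5,4,3)
  step pc=1: sub  $4, $0, $2  regs=(0,2,12,5,65524,3)
  step pc=2: beq  $1, $2, L9  cond=F  regs=(0,2,12,5,65524,3)
  step pc=3: nor  $2, $5, $0  regs=(0,2,65532,5,65524,3)
  step pc=4: addi  $3, $5, 6  regs=(0,2,65532,9,65524,3)
  step pc=5: slt  $4, $5, $1  regs=(0,2,65532,9,0,3)
  step pc=6: bne  $4, $1, L10  cond=T  regs=(0,2,65532,9,0,3)
  step pc=7: sub  $3, $1, $1  regs=(0,2,65532,0,0,3)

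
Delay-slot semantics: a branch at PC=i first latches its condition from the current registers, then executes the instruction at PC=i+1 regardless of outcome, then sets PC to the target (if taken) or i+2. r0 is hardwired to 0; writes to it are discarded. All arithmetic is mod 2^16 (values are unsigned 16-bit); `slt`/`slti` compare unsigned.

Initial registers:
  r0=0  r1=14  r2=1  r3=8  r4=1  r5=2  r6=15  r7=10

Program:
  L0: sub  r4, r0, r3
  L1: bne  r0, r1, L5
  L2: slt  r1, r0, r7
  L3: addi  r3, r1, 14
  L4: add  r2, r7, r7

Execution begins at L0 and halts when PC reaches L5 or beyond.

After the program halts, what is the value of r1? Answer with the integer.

1

  step pc=0: sub  r4, r0, r3  regs=(0,14,1,8,65528,2,15,10)
  step pc=1: bne  r0, r1, L5  cond=T  regs=(0,14,1,8,65528,2,15,10)
  step pc=2: slt  r1, r0, r7  regs=(0,1,1,8,65528,2,15,10)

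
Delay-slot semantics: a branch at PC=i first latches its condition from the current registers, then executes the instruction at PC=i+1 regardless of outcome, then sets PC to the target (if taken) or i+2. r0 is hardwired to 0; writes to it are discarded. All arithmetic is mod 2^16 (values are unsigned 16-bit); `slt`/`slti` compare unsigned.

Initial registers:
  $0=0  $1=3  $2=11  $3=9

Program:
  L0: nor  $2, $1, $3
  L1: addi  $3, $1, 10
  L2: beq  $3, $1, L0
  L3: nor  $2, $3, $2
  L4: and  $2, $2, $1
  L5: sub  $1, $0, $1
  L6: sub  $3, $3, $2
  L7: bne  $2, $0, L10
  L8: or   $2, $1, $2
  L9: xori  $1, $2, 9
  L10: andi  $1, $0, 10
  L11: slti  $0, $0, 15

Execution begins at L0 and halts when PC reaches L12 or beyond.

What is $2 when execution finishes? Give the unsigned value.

PC=0  nor  $2, $1, $3        | $0=0 $1=3 $2=65524 $3=9
PC=1  addi  $3, $1, 10       | $0=0 $1=3 $2=65524 $3=13
PC=2  beq  $3, $1, L0        | $0=0 $1=3 $2=65524 $3=13  [not taken]
PC=3  nor  $2, $3, $2        | $0=0 $1=3 $2=2 $3=13
PC=4  and  $2, $2, $1        | $0=0 $1=3 $2=2 $3=13
PC=5  sub  $1, $0, $1        | $0=0 $1=65533 $2=2 $3=13
PC=6  sub  $3, $3, $2        | $0=0 $1=65533 $2=2 $3=11
PC=7  bne  $2, $0, L10       | $0=0 $1=65533 $2=2 $3=11  [TAKEN]
PC=8  or   $2, $1, $2        | $0=0 $1=65533 $2=65535 $3=11
PC=10 andi  $1, $0, 10       | $0=0 $1=0 $2=65535 $3=11
PC=11 slti  $0, $0, 15       | $0=0 $1=0 $2=65535 $3=11

65535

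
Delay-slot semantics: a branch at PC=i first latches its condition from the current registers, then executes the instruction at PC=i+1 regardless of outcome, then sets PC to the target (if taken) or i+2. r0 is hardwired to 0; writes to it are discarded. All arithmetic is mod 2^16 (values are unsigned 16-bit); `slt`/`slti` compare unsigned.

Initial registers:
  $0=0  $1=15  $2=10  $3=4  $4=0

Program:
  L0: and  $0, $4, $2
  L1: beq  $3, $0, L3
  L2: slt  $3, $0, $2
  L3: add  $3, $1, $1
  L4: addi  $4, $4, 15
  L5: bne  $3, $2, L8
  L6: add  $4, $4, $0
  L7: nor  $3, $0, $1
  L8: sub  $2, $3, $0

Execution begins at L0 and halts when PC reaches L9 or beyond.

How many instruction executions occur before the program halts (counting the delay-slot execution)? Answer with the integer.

8

[0] and  $0, $4, $2  →  {$0:0, $1:15, $2:10, $3:4, $4:0}
[1] beq  $3, $0, L3  →  {$0:0, $1:15, $2:10, $3:4, $4:0}  ⟨branch fallthrough⟩
[2] slt  $3, $0, $2  →  {$0:0, $1:15, $2:10, $3:1, $4:0}
[3] add  $3, $1, $1  →  {$0:0, $1:15, $2:10, $3:30, $4:0}
[4] addi  $4, $4, 15  →  {$0:0, $1:15, $2:10, $3:30, $4:15}
[5] bne  $3, $2, L8  →  {$0:0, $1:15, $2:10, $3:30, $4:15}  ⟨branch taken⟩
[6] add  $4, $4, $0  →  {$0:0, $1:15, $2:10, $3:30, $4:15}
[8] sub  $2, $3, $0  →  {$0:0, $1:15, $2:30, $3:30, $4:15}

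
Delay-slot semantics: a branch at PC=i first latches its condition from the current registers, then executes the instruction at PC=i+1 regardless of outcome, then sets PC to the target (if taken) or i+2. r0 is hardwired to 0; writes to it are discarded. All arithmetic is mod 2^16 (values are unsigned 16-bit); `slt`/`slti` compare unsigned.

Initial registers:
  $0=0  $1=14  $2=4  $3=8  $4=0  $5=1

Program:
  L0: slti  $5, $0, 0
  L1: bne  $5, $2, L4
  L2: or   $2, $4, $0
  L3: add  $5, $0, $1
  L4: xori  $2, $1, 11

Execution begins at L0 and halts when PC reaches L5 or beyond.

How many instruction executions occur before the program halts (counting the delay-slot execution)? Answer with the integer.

4

#0 slti  $5, $0, 0 ; 0/14/4/8/0/0
#1 bne  $5, $2, L4 ; 0/14/4/8/0/0 ; →target
#2 or   $2, $4, $0 ; 0/14/0/8/0/0
#4 xori  $2, $1, 11 ; 0/14/5/8/0/0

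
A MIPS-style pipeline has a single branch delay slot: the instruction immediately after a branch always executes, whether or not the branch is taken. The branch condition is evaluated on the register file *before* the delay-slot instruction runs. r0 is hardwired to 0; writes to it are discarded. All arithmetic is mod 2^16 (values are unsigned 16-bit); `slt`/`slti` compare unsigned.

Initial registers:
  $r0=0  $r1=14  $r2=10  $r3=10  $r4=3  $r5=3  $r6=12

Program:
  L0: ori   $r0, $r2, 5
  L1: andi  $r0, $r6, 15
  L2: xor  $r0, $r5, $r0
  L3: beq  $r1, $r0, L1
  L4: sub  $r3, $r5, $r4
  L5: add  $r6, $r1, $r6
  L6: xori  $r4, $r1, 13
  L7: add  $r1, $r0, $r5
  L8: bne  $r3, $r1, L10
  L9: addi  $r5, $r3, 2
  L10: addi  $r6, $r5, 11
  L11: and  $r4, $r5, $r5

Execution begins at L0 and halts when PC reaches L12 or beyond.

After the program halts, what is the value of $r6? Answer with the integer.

13

  step pc=0: ori   $r0, $r2, 5  regs=(0,14,10,10,3,3,12)
  step pc=1: andi  $r0, $r6, 15  regs=(0,14,10,10,3,3,12)
  step pc=2: xor  $r0, $r5, $r0  regs=(0,14,10,10,3,3,12)
  step pc=3: beq  $r1, $r0, L1  cond=F  regs=(0,14,10,10,3,3,12)
  step pc=4: sub  $r3, $r5, $r4  regs=(0,14,10,0,3,3,12)
  step pc=5: add  $r6, $r1, $r6  regs=(0,14,10,0,3,3,26)
  step pc=6: xori  $r4, $r1, 13  regs=(0,14,10,0,3,3,26)
  step pc=7: add  $r1, $r0, $r5  regs=(0,3,10,0,3,3,26)
  step pc=8: bne  $r3, $r1, L10  cond=T  regs=(0,3,10,0,3,3,26)
  step pc=9: addi  $r5, $r3, 2  regs=(0,3,10,0,3,2,26)
  step pc=10: addi  $r6, $r5, 11  regs=(0,3,10,0,3,2,13)
  step pc=11: and  $r4, $r5, $r5  regs=(0,3,10,0,2,2,13)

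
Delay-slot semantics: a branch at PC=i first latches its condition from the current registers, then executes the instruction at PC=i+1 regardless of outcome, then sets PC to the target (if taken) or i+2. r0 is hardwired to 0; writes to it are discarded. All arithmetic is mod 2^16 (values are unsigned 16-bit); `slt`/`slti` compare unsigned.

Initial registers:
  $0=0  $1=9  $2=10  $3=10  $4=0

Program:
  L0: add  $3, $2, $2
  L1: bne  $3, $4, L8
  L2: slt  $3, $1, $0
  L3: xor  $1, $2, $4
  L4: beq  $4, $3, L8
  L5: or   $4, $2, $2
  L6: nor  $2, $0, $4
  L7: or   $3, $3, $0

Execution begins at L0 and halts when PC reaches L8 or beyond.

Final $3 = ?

0

PC=0  add  $3, $2, $2        | $0=0 $1=9 $2=10 $3=20 $4=0
PC=1  bne  $3, $4, L8        | $0=0 $1=9 $2=10 $3=20 $4=0  [TAKEN]
PC=2  slt  $3, $1, $0        | $0=0 $1=9 $2=10 $3=0 $4=0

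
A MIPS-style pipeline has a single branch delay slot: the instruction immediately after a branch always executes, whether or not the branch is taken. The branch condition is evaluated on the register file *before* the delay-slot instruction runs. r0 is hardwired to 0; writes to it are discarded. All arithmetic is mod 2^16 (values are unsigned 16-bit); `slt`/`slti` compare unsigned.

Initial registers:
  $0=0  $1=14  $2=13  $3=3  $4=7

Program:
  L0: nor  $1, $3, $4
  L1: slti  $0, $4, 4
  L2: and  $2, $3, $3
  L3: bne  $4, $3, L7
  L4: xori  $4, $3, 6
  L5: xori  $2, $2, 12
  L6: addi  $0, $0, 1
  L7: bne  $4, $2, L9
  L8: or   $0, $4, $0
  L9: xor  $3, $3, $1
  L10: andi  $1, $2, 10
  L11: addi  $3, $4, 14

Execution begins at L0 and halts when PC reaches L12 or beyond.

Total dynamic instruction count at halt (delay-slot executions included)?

10

[0] nor  $1, $3, $4  →  {$0:0, $1:65528, $2:13, $3:3, $4:7}
[1] slti  $0, $4, 4  →  {$0:0, $1:65528, $2:13, $3:3, $4:7}
[2] and  $2, $3, $3  →  {$0:0, $1:65528, $2:3, $3:3, $4:7}
[3] bne  $4, $3, L7  →  {$0:0, $1:65528, $2:3, $3:3, $4:7}  ⟨branch taken⟩
[4] xori  $4, $3, 6  →  {$0:0, $1:65528, $2:3, $3:3, $4:5}
[7] bne  $4, $2, L9  →  {$0:0, $1:65528, $2:3, $3:3, $4:5}  ⟨branch taken⟩
[8] or   $0, $4, $0  →  {$0:0, $1:65528, $2:3, $3:3, $4:5}
[9] xor  $3, $3, $1  →  {$0:0, $1:65528, $2:3, $3:65531, $4:5}
[10] andi  $1, $2, 10  →  {$0:0, $1:2, $2:3, $3:65531, $4:5}
[11] addi  $3, $4, 14  →  {$0:0, $1:2, $2:3, $3:19, $4:5}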